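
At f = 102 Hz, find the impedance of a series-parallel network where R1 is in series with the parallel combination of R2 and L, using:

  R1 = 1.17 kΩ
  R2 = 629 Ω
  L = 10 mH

Step 1 — Angular frequency: ω = 2π·f = 2π·102 = 640.9 rad/s.
Step 2 — Component impedances:
  R1: Z = R = 1170 Ω
  R2: Z = R = 629 Ω
  L: Z = jωL = j·640.9·0.01 = 0 + j6.409 Ω
Step 3 — Parallel branch: R2 || L = 1/(1/R2 + 1/L) = 0.06529 + j6.408 Ω.
Step 4 — Series with R1: Z_total = R1 + (R2 || L) = 1170 + j6.408 Ω = 1170∠0.3° Ω.

Z = 1170 + j6.408 Ω = 1170∠0.3° Ω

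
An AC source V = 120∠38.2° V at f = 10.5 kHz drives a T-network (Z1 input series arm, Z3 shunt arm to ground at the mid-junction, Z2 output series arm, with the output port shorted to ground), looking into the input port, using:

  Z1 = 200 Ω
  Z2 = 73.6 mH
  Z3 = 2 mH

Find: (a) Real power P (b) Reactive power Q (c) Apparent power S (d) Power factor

Step 1 — Angular frequency: ω = 2π·f = 2π·1.05e+04 = 6.597e+04 rad/s.
Step 2 — Component impedances:
  Z1: Z = R = 200 Ω
  Z2: Z = jωL = j·6.597e+04·0.0736 = 0 + j4856 Ω
  Z3: Z = jωL = j·6.597e+04·0.002 = 0 + j131.9 Ω
Step 3 — With the output port shorted to ground, the output series arm Z2 runs from the junction to ground; the shunt arm Z3 also runs from the junction to ground. They appear in parallel: Z3 || Z2 = 0 + j128.5 Ω.
Step 4 — Series with input arm Z1: Z_in = Z1 + (Z3 || Z2) = 200 + j128.5 Ω = 237.7∠32.7° Ω.
Step 5 — Source phasor: V = 120∠38.2° V = 94.3 + j74.21 V.
Step 6 — Current: I = V / Z = 0.5025 + j0.04828 A = 0.5048∠5.5° A.
Step 7 — Complex power: S = V·I* = 50.97 + j32.74 VA.
Step 8 — Real power: P = Re(S) = 50.97 W.
Step 9 — Reactive power: Q = Im(S) = 32.74 VAR.
Step 10 — Apparent power: |S| = 60.58 VA.
Step 11 — Power factor: PF = P/|S| = 0.8414 (lagging).

(a) P = 50.97 W  (b) Q = 32.74 VAR  (c) S = 60.58 VA  (d) PF = 0.8414 (lagging)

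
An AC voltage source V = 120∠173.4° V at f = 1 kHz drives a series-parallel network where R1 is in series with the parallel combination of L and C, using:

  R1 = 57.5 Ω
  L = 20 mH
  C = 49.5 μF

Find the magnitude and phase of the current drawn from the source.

Step 1 — Angular frequency: ω = 2π·f = 2π·1000 = 6283 rad/s.
Step 2 — Component impedances:
  R1: Z = R = 57.5 Ω
  L: Z = jωL = j·6283·0.02 = 0 + j125.7 Ω
  C: Z = 1/(jωC) = -j/(ω·C) = 0 - j3.215 Ω
Step 3 — Parallel branch: L || C = 1/(1/L + 1/C) = 0 - j3.3 Ω.
Step 4 — Series with R1: Z_total = R1 + (L || C) = 57.5 - j3.3 Ω = 57.59∠-3.3° Ω.
Step 5 — Source phasor: V = 120∠173.4° V = -119.2 + j13.79 V.
Step 6 — Ohm's law: I = V / Z_total = (-119.2 + j13.79) / (57.5 - j3.3) = -2.08 + j0.1205 A.
Step 7 — Convert to polar: |I| = 2.084 A, ∠I = 176.7°.

I = 2.084∠176.7° A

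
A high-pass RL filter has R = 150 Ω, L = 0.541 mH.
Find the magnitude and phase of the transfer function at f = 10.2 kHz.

Step 1 — Angular frequency: ω = 2π·1.02e+04 = 6.409e+04 rad/s.
Step 2 — Transfer function: H(jω) = jωL/(R + jωL).
Step 3 — Numerator jωL = j·34.67; denominator R + jωL = 150 + j34.67.
Step 4 — H = 0.05072 + j0.2194.
Step 5 — Magnitude: |H| = 0.2252 (-12.9 dB); phase: φ = 77.0°.

|H| = 0.2252 (-12.9 dB), φ = 77.0°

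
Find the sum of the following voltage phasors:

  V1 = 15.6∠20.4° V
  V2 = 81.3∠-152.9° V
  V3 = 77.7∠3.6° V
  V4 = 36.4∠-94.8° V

Step 1 — Convert each phasor to rectangular form:
  V1 = 15.6·(cos(20.4°) + j·sin(20.4°)) = 14.62 + j5.438 V
  V2 = 81.3·(cos(-152.9°) + j·sin(-152.9°)) = -72.37 - j37.04 V
  V3 = 77.7·(cos(3.6°) + j·sin(3.6°)) = 77.55 + j4.879 V
  V4 = 36.4·(cos(-94.8°) + j·sin(-94.8°)) = -3.046 - j36.27 V
Step 2 — Sum components: V_total = 16.75 - j62.99 V.
Step 3 — Convert to polar: |V_total| = 65.18 V, ∠V_total = -75.1°.

V_total = 65.18∠-75.1° V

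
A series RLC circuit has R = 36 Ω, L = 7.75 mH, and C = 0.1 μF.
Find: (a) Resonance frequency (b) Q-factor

Step 1 — Resonance condition Im(Z)=0 gives ω₀ = 1/√(LC).
Step 2 — ω₀ = 1/√(0.00775·1e-07) = 3.592e+04 rad/s.
Step 3 — f₀ = ω₀/(2π) = 5717 Hz.
Step 4 — Series Q: Q = ω₀L/R = 3.592e+04·0.00775/36 = 7.733.

(a) f₀ = 5717 Hz  (b) Q = 7.733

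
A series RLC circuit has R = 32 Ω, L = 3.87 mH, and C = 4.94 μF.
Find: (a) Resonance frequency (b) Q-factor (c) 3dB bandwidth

Step 1 — Resonance: ω₀ = 1/√(LC) = 1/√(0.00387·4.94e-06) = 7232 rad/s.
Step 2 — f₀ = ω₀/(2π) = 1151 Hz.
Step 3 — Series Q: Q = ω₀L/R = 7232·0.00387/32 = 0.8747.
Step 4 — Bandwidth: Δω = ω₀/Q = 8269 rad/s; BW = Δω/(2π) = 1316 Hz.

(a) f₀ = 1151 Hz  (b) Q = 0.8747  (c) BW = 1316 Hz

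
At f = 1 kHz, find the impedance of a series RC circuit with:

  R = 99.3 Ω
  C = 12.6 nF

Step 1 — Angular frequency: ω = 2π·f = 2π·1000 = 6283 rad/s.
Step 2 — Component impedances:
  R: Z = R = 99.3 Ω
  C: Z = 1/(jωC) = -j/(ω·C) = 0 - j1.263e+04 Ω
Step 3 — Series combination: Z_total = R + C = 99.3 - j1.263e+04 Ω = 1.263e+04∠-89.5° Ω.

Z = 99.3 - j1.263e+04 Ω = 1.263e+04∠-89.5° Ω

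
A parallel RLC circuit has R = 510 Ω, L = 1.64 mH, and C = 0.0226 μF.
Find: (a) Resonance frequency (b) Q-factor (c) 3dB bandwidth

Step 1 — Resonance: ω₀ = 1/√(LC) = 1/√(0.00164·2.26e-08) = 1.643e+05 rad/s.
Step 2 — f₀ = ω₀/(2π) = 2.614e+04 Hz.
Step 3 — Parallel Q: Q = R/(ω₀L) = 510/(1.643e+05·0.00164) = 1.893.
Step 4 — Bandwidth: Δω = ω₀/Q = 8.676e+04 rad/s; BW = Δω/(2π) = 1.381e+04 Hz.

(a) f₀ = 2.614e+04 Hz  (b) Q = 1.893  (c) BW = 1.381e+04 Hz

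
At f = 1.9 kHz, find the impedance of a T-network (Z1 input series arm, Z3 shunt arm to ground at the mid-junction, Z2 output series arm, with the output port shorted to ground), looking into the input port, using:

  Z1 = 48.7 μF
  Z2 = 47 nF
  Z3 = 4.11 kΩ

Step 1 — Angular frequency: ω = 2π·f = 2π·1900 = 1.194e+04 rad/s.
Step 2 — Component impedances:
  Z1: Z = 1/(jωC) = -j/(ω·C) = 0 - j1.72 Ω
  Z2: Z = 1/(jωC) = -j/(ω·C) = 0 - j1782 Ω
  Z3: Z = R = 4110 Ω
Step 3 — With the output port shorted to ground, the output series arm Z2 runs from the junction to ground; the shunt arm Z3 also runs from the junction to ground. They appear in parallel: Z3 || Z2 = 650.5 - j1500 Ω.
Step 4 — Series with input arm Z1: Z_in = Z1 + (Z3 || Z2) = 650.5 - j1502 Ω = 1637∠-66.6° Ω.

Z = 650.5 - j1502 Ω = 1637∠-66.6° Ω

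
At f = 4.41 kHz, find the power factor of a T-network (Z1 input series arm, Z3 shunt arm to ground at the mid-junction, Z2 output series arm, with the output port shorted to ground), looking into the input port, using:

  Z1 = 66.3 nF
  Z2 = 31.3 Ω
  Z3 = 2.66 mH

Step 1 — Angular frequency: ω = 2π·f = 2π·4410 = 2.771e+04 rad/s.
Step 2 — Component impedances:
  Z1: Z = 1/(jωC) = -j/(ω·C) = 0 - j544.3 Ω
  Z2: Z = R = 31.3 Ω
  Z3: Z = jωL = j·2.771e+04·0.00266 = 0 + j73.71 Ω
Step 3 — With the output port shorted to ground, the output series arm Z2 runs from the junction to ground; the shunt arm Z3 also runs from the junction to ground. They appear in parallel: Z3 || Z2 = 26.52 + j11.26 Ω.
Step 4 — Series with input arm Z1: Z_in = Z1 + (Z3 || Z2) = 26.52 - j533.1 Ω = 533.7∠-87.2° Ω.
Step 5 — Power factor: PF = cos(φ) = Re(Z)/|Z| = 26.518/533.74 = 0.04968.
Step 6 — Type: Im(Z) = -533.1 ⇒ leading (phase φ = -87.2°).

PF = 0.04968 (leading, φ = -87.2°)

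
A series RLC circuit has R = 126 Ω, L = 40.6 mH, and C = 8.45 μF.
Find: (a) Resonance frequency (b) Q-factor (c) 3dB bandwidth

Step 1 — Resonance: ω₀ = 1/√(LC) = 1/√(0.0406·8.45e-06) = 1707 rad/s.
Step 2 — f₀ = ω₀/(2π) = 271.7 Hz.
Step 3 — Series Q: Q = ω₀L/R = 1707·0.0406/126 = 0.5501.
Step 4 — Bandwidth: Δω = ω₀/Q = 3103 rad/s; BW = Δω/(2π) = 493.9 Hz.

(a) f₀ = 271.7 Hz  (b) Q = 0.5501  (c) BW = 493.9 Hz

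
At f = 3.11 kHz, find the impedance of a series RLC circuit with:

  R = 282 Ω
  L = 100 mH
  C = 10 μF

Step 1 — Angular frequency: ω = 2π·f = 2π·3110 = 1.954e+04 rad/s.
Step 2 — Component impedances:
  R: Z = R = 282 Ω
  L: Z = jωL = j·1.954e+04·0.1 = 0 + j1954 Ω
  C: Z = 1/(jωC) = -j/(ω·C) = 0 - j5.118 Ω
Step 3 — Series combination: Z_total = R + L + C = 282 + j1949 Ω = 1969∠81.8° Ω.

Z = 282 + j1949 Ω = 1969∠81.8° Ω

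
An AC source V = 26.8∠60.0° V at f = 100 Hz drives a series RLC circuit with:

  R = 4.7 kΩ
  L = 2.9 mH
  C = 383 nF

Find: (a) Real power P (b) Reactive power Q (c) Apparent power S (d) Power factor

Step 1 — Angular frequency: ω = 2π·f = 2π·100 = 628.3 rad/s.
Step 2 — Component impedances:
  R: Z = R = 4700 Ω
  L: Z = jωL = j·628.3·0.0029 = 0 + j1.822 Ω
  C: Z = 1/(jωC) = -j/(ω·C) = 0 - j4155 Ω
Step 3 — Series combination: Z_total = R + L + C = 4700 - j4154 Ω = 6272∠-41.5° Ω.
Step 4 — Source phasor: V = 26.8∠60.0° V = 13.4 + j23.21 V.
Step 5 — Current: I = V / Z = -0.0008496 + j0.004187 A = 0.004273∠101.5° A.
Step 6 — Complex power: S = V·I* = 0.0858 - j0.07583 VA.
Step 7 — Real power: P = Re(S) = 0.0858 W.
Step 8 — Reactive power: Q = Im(S) = -0.07583 VAR.
Step 9 — Apparent power: |S| = 0.1145 VA.
Step 10 — Power factor: PF = P/|S| = 0.7493 (leading).

(a) P = 0.0858 W  (b) Q = -0.07583 VAR  (c) S = 0.1145 VA  (d) PF = 0.7493 (leading)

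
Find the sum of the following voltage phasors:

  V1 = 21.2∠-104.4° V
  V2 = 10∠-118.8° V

Step 1 — Convert each phasor to rectangular form:
  V1 = 21.2·(cos(-104.4°) + j·sin(-104.4°)) = -5.272 - j20.53 V
  V2 = 10·(cos(-118.8°) + j·sin(-118.8°)) = -4.818 - j8.763 V
Step 2 — Sum components: V_total = -10.09 - j29.3 V.
Step 3 — Convert to polar: |V_total| = 30.99 V, ∠V_total = -109.0°.

V_total = 30.99∠-109.0° V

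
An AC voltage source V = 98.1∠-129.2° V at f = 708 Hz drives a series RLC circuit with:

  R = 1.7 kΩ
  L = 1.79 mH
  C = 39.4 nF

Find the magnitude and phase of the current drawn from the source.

Step 1 — Angular frequency: ω = 2π·f = 2π·708 = 4448 rad/s.
Step 2 — Component impedances:
  R: Z = R = 1700 Ω
  L: Z = jωL = j·4448·0.00179 = 0 + j7.963 Ω
  C: Z = 1/(jωC) = -j/(ω·C) = 0 - j5705 Ω
Step 3 — Series combination: Z_total = R + L + C = 1700 - j5697 Ω = 5946∠-73.4° Ω.
Step 4 — Source phasor: V = 98.1∠-129.2° V = -62 - j76.02 V.
Step 5 — Ohm's law: I = V / Z_total = (-62 - j76.02) / (1700 - j5697) = 0.009271 - j0.01365 A.
Step 6 — Convert to polar: |I| = 0.0165 A, ∠I = -55.8°.

I = 0.0165∠-55.8° A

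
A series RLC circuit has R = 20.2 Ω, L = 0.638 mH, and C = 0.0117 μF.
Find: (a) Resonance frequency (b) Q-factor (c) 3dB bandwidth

Step 1 — Resonance condition Im(Z)=0 gives ω₀ = 1/√(LC).
Step 2 — ω₀ = 1/√(0.000638·1.17e-08) = 3.66e+05 rad/s.
Step 3 — f₀ = ω₀/(2π) = 5.825e+04 Hz.
Step 4 — Series Q: Q = ω₀L/R = 3.66e+05·0.000638/20.2 = 11.56.
Step 5 — 3dB bandwidth: Δω = ω₀/Q = 3.166e+04 rad/s; BW = Δω/(2π) = 5039 Hz.

(a) f₀ = 5.825e+04 Hz  (b) Q = 11.56  (c) BW = 5039 Hz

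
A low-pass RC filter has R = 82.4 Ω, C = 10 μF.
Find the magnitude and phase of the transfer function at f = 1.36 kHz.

Step 1 — Angular frequency: ω = 2π·1360 = 8545 rad/s.
Step 2 — Transfer function: H(jω) = 1/(1 + jωRC).
Step 3 — Denominator: 1 + jωRC = 1 + j·8545·82.4·1e-05 = 1 + j7.041.
Step 4 — H = 0.01977 - j0.1392.
Step 5 — Magnitude: |H| = 0.1406 (-17.0 dB); phase: φ = -81.9°.

|H| = 0.1406 (-17.0 dB), φ = -81.9°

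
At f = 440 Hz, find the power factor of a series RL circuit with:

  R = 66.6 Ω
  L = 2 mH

Step 1 — Angular frequency: ω = 2π·f = 2π·440 = 2765 rad/s.
Step 2 — Component impedances:
  R: Z = R = 66.6 Ω
  L: Z = jωL = j·2765·0.002 = 0 + j5.529 Ω
Step 3 — Series combination: Z_total = R + L = 66.6 + j5.529 Ω = 66.83∠4.7° Ω.
Step 4 — Power factor: PF = cos(φ) = Re(Z)/|Z| = 66.6/66.83 = 0.9966.
Step 5 — Type: Im(Z) = 5.529 ⇒ lagging (phase φ = 4.7°).

PF = 0.9966 (lagging, φ = 4.7°)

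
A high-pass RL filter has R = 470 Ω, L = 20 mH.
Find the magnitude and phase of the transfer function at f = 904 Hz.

Step 1 — Angular frequency: ω = 2π·904 = 5680 rad/s.
Step 2 — Transfer function: H(jω) = jωL/(R + jωL).
Step 3 — Numerator jωL = j·113.6; denominator R + jωL = 470 + j113.6.
Step 4 — H = 0.0552 + j0.2284.
Step 5 — Magnitude: |H| = 0.2349 (-12.6 dB); phase: φ = 76.4°.

|H| = 0.2349 (-12.6 dB), φ = 76.4°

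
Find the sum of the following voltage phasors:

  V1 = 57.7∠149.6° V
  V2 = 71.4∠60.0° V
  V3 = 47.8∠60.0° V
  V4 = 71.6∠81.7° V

Step 1 — Convert each phasor to rectangular form:
  V1 = 57.7·(cos(149.6°) + j·sin(149.6°)) = -49.77 + j29.2 V
  V2 = 71.4·(cos(60.0°) + j·sin(60.0°)) = 35.7 + j61.83 V
  V3 = 47.8·(cos(60.0°) + j·sin(60.0°)) = 23.9 + j41.4 V
  V4 = 71.6·(cos(81.7°) + j·sin(81.7°)) = 10.34 + j70.85 V
Step 2 — Sum components: V_total = 20.17 + j203.3 V.
Step 3 — Convert to polar: |V_total| = 204.3 V, ∠V_total = 84.3°.

V_total = 204.3∠84.3° V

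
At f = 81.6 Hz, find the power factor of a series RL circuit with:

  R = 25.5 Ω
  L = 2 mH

Step 1 — Angular frequency: ω = 2π·f = 2π·81.6 = 512.7 rad/s.
Step 2 — Component impedances:
  R: Z = R = 25.5 Ω
  L: Z = jωL = j·512.7·0.002 = 0 + j1.025 Ω
Step 3 — Series combination: Z_total = R + L = 25.5 + j1.025 Ω = 25.52∠2.3° Ω.
Step 4 — Power factor: PF = cos(φ) = Re(Z)/|Z| = 25.5/25.52 = 0.9992.
Step 5 — Type: Im(Z) = 1.025 ⇒ lagging (phase φ = 2.3°).

PF = 0.9992 (lagging, φ = 2.3°)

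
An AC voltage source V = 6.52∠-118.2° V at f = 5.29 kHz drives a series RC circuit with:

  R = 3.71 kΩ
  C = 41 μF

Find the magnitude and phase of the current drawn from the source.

Step 1 — Angular frequency: ω = 2π·f = 2π·5290 = 3.324e+04 rad/s.
Step 2 — Component impedances:
  R: Z = R = 3710 Ω
  C: Z = 1/(jωC) = -j/(ω·C) = 0 - j0.7338 Ω
Step 3 — Series combination: Z_total = R + C = 3710 - j0.7338 Ω = 3710∠-0.0° Ω.
Step 4 — Source phasor: V = 6.52∠-118.2° V = -3.081 - j5.746 V.
Step 5 — Ohm's law: I = V / Z_total = (-3.081 - j5.746) / (3710 - j0.7338) = -0.0008302 - j0.001549 A.
Step 6 — Convert to polar: |I| = 0.001757 A, ∠I = -118.2°.

I = 0.001757∠-118.2° A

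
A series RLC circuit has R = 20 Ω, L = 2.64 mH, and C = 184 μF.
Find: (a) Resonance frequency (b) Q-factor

Step 1 — Resonance condition Im(Z)=0 gives ω₀ = 1/√(LC).
Step 2 — ω₀ = 1/√(0.00264·0.000184) = 1435 rad/s.
Step 3 — f₀ = ω₀/(2π) = 228.4 Hz.
Step 4 — Series Q: Q = ω₀L/R = 1435·0.00264/20 = 0.1894.

(a) f₀ = 228.4 Hz  (b) Q = 0.1894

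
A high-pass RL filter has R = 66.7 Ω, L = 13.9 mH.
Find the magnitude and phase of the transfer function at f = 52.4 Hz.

Step 1 — Angular frequency: ω = 2π·52.4 = 329.2 rad/s.
Step 2 — Transfer function: H(jω) = jωL/(R + jωL).
Step 3 — Numerator jωL = j·4.576; denominator R + jωL = 66.7 + j4.576.
Step 4 — H = 0.004686 + j0.06829.
Step 5 — Magnitude: |H| = 0.06845 (-23.3 dB); phase: φ = 86.1°.

|H| = 0.06845 (-23.3 dB), φ = 86.1°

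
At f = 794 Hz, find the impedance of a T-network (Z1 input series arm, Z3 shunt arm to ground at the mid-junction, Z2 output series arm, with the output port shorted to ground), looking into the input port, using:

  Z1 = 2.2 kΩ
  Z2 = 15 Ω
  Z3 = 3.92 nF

Step 1 — Angular frequency: ω = 2π·f = 2π·794 = 4989 rad/s.
Step 2 — Component impedances:
  Z1: Z = R = 2200 Ω
  Z2: Z = R = 15 Ω
  Z3: Z = 1/(jωC) = -j/(ω·C) = 0 - j5.113e+04 Ω
Step 3 — With the output port shorted to ground, the output series arm Z2 runs from the junction to ground; the shunt arm Z3 also runs from the junction to ground. They appear in parallel: Z3 || Z2 = 15 - j0.0044 Ω.
Step 4 — Series with input arm Z1: Z_in = Z1 + (Z3 || Z2) = 2215 - j0.0044 Ω = 2215∠-0.0° Ω.

Z = 2215 - j0.0044 Ω = 2215∠-0.0° Ω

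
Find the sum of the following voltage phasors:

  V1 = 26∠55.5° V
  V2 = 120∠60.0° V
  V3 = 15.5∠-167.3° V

Step 1 — Convert each phasor to rectangular form:
  V1 = 26·(cos(55.5°) + j·sin(55.5°)) = 14.73 + j21.43 V
  V2 = 120·(cos(60.0°) + j·sin(60.0°)) = 60 + j103.9 V
  V3 = 15.5·(cos(-167.3°) + j·sin(-167.3°)) = -15.12 - j3.408 V
Step 2 — Sum components: V_total = 59.61 + j121.9 V.
Step 3 — Convert to polar: |V_total| = 135.7 V, ∠V_total = 64.0°.

V_total = 135.7∠64.0° V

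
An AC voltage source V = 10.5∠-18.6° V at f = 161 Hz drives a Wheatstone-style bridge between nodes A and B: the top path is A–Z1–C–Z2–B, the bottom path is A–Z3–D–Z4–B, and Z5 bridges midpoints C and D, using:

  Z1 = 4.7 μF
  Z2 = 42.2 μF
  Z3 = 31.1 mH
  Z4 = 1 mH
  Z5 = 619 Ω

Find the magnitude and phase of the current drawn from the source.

Step 1 — Angular frequency: ω = 2π·f = 2π·161 = 1012 rad/s.
Step 2 — Component impedances:
  Z1: Z = 1/(jωC) = -j/(ω·C) = 0 - j210.3 Ω
  Z2: Z = 1/(jωC) = -j/(ω·C) = 0 - j23.43 Ω
  Z3: Z = jωL = j·1012·0.0311 = 0 + j31.46 Ω
  Z4: Z = jωL = j·1012·0.001 = 0 + j1.012 Ω
  Z5: Z = R = 619 Ω
Step 3 — Bridge requires nodal analysis (the Z5 bridge couples midpoints C and D, so the two paths cannot be reduced to a simple series/parallel combination). Setting node B to ground and injecting 1 A at node A, the 3-node admittance system at A, C, D solves to V_A = Z_AB = 0.01095 + j37.71 Ω = 37.71∠90.0° Ω.
Step 4 — Source phasor: V = 10.5∠-18.6° V = 9.952 - j3.349 V.
Step 5 — Ohm's law: I = V / Z_total = (9.952 - j3.349) / (0.01095 + j37.71) = -0.08873 - j0.2639 A.
Step 6 — Convert to polar: |I| = 0.2784 A, ∠I = -108.6°.

I = 0.2784∠-108.6° A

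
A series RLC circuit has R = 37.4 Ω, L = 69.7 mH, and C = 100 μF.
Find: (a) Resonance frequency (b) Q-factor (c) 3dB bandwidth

Step 1 — Resonance condition Im(Z)=0 gives ω₀ = 1/√(LC).
Step 2 — ω₀ = 1/√(0.0697·0.0001) = 378.8 rad/s.
Step 3 — f₀ = ω₀/(2π) = 60.28 Hz.
Step 4 — Series Q: Q = ω₀L/R = 378.8·0.0697/37.4 = 0.7059.
Step 5 — 3dB bandwidth: Δω = ω₀/Q = 536.6 rad/s; BW = Δω/(2π) = 85.4 Hz.

(a) f₀ = 60.28 Hz  (b) Q = 0.7059  (c) BW = 85.4 Hz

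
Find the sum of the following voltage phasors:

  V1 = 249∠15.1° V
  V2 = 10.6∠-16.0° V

Step 1 — Convert each phasor to rectangular form:
  V1 = 249·(cos(15.1°) + j·sin(15.1°)) = 240.4 + j64.87 V
  V2 = 10.6·(cos(-16.0°) + j·sin(-16.0°)) = 10.19 - j2.922 V
Step 2 — Sum components: V_total = 250.6 + j61.94 V.
Step 3 — Convert to polar: |V_total| = 258.1 V, ∠V_total = 13.9°.

V_total = 258.1∠13.9° V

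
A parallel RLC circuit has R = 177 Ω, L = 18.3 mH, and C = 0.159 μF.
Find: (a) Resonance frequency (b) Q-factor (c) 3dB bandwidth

Step 1 — Resonance: ω₀ = 1/√(LC) = 1/√(0.0183·1.59e-07) = 1.854e+04 rad/s.
Step 2 — f₀ = ω₀/(2π) = 2951 Hz.
Step 3 — Parallel Q: Q = R/(ω₀L) = 177/(1.854e+04·0.0183) = 0.5217.
Step 4 — Bandwidth: Δω = ω₀/Q = 3.553e+04 rad/s; BW = Δω/(2π) = 5655 Hz.

(a) f₀ = 2951 Hz  (b) Q = 0.5217  (c) BW = 5655 Hz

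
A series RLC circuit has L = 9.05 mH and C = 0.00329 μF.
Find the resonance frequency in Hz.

Step 1 — Resonance condition Im(Z)=0 gives ω₀ = 1/√(LC).
Step 2 — ω₀ = 1/√(0.00905·3.29e-09) = 1.833e+05 rad/s.
Step 3 — f₀ = ω₀/(2π) = 2.917e+04 Hz.

f₀ = 2.917e+04 Hz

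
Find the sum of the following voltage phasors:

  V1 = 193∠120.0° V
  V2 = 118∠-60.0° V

Step 1 — Convert each phasor to rectangular form:
  V1 = 193·(cos(120.0°) + j·sin(120.0°)) = -96.5 + j167.1 V
  V2 = 118·(cos(-60.0°) + j·sin(-60.0°)) = 59 - j102.2 V
Step 2 — Sum components: V_total = -37.5 + j64.95 V.
Step 3 — Convert to polar: |V_total| = 75 V, ∠V_total = 120.0°.

V_total = 75∠120.0° V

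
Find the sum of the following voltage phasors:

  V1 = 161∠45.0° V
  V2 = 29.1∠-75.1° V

Step 1 — Convert each phasor to rectangular form:
  V1 = 161·(cos(45.0°) + j·sin(45.0°)) = 113.8 + j113.8 V
  V2 = 29.1·(cos(-75.1°) + j·sin(-75.1°)) = 7.483 - j28.12 V
Step 2 — Sum components: V_total = 121.3 + j85.72 V.
Step 3 — Convert to polar: |V_total| = 148.6 V, ∠V_total = 35.2°.

V_total = 148.6∠35.2° V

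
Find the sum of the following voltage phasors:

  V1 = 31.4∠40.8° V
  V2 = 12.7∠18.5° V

Step 1 — Convert each phasor to rectangular form:
  V1 = 31.4·(cos(40.8°) + j·sin(40.8°)) = 23.77 + j20.52 V
  V2 = 12.7·(cos(18.5°) + j·sin(18.5°)) = 12.04 + j4.03 V
Step 2 — Sum components: V_total = 35.81 + j24.55 V.
Step 3 — Convert to polar: |V_total| = 43.42 V, ∠V_total = 34.4°.

V_total = 43.42∠34.4° V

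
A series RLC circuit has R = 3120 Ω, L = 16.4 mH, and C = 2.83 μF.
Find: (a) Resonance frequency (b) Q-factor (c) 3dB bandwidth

Step 1 — Resonance: ω₀ = 1/√(LC) = 1/√(0.0164·2.83e-06) = 4642 rad/s.
Step 2 — f₀ = ω₀/(2π) = 738.8 Hz.
Step 3 — Series Q: Q = ω₀L/R = 4642·0.0164/3120 = 0.0244.
Step 4 — Bandwidth: Δω = ω₀/Q = 1.902e+05 rad/s; BW = Δω/(2π) = 3.028e+04 Hz.

(a) f₀ = 738.8 Hz  (b) Q = 0.0244  (c) BW = 3.028e+04 Hz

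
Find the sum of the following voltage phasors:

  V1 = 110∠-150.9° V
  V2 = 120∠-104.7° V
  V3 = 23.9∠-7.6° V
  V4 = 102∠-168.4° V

Step 1 — Convert each phasor to rectangular form:
  V1 = 110·(cos(-150.9°) + j·sin(-150.9°)) = -96.11 - j53.5 V
  V2 = 120·(cos(-104.7°) + j·sin(-104.7°)) = -30.45 - j116.1 V
  V3 = 23.9·(cos(-7.6°) + j·sin(-7.6°)) = 23.69 - j3.161 V
  V4 = 102·(cos(-168.4°) + j·sin(-168.4°)) = -99.92 - j20.51 V
Step 2 — Sum components: V_total = -202.8 - j193.2 V.
Step 3 — Convert to polar: |V_total| = 280.1 V, ∠V_total = -136.4°.

V_total = 280.1∠-136.4° V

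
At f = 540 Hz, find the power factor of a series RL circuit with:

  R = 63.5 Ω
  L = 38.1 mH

Step 1 — Angular frequency: ω = 2π·f = 2π·540 = 3393 rad/s.
Step 2 — Component impedances:
  R: Z = R = 63.5 Ω
  L: Z = jωL = j·3393·0.0381 = 0 + j129.3 Ω
Step 3 — Series combination: Z_total = R + L = 63.5 + j129.3 Ω = 144∠63.8° Ω.
Step 4 — Power factor: PF = cos(φ) = Re(Z)/|Z| = 63.5/144.02 = 0.4409.
Step 5 — Type: Im(Z) = 129.3 ⇒ lagging (phase φ = 63.8°).

PF = 0.4409 (lagging, φ = 63.8°)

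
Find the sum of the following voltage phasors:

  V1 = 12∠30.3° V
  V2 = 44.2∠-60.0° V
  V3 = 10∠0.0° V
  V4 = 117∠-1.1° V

Step 1 — Convert each phasor to rectangular form:
  V1 = 12·(cos(30.3°) + j·sin(30.3°)) = 10.36 + j6.054 V
  V2 = 44.2·(cos(-60.0°) + j·sin(-60.0°)) = 22.1 - j38.28 V
  V3 = 10·(cos(0.0°) + j·sin(0.0°)) = 10 V
  V4 = 117·(cos(-1.1°) + j·sin(-1.1°)) = 117 - j2.246 V
Step 2 — Sum components: V_total = 159.4 - j34.47 V.
Step 3 — Convert to polar: |V_total| = 163.1 V, ∠V_total = -12.2°.

V_total = 163.1∠-12.2° V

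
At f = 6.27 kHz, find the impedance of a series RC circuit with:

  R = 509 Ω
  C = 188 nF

Step 1 — Angular frequency: ω = 2π·f = 2π·6270 = 3.94e+04 rad/s.
Step 2 — Component impedances:
  R: Z = R = 509 Ω
  C: Z = 1/(jωC) = -j/(ω·C) = 0 - j135 Ω
Step 3 — Series combination: Z_total = R + C = 509 - j135 Ω = 526.6∠-14.9° Ω.

Z = 509 - j135 Ω = 526.6∠-14.9° Ω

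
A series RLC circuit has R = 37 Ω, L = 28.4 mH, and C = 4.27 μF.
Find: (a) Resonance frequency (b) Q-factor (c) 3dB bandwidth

Step 1 — Resonance condition Im(Z)=0 gives ω₀ = 1/√(LC).
Step 2 — ω₀ = 1/√(0.0284·4.27e-06) = 2872 rad/s.
Step 3 — f₀ = ω₀/(2π) = 457 Hz.
Step 4 — Series Q: Q = ω₀L/R = 2872·0.0284/37 = 2.204.
Step 5 — 3dB bandwidth: Δω = ω₀/Q = 1303 rad/s; BW = Δω/(2π) = 207.3 Hz.

(a) f₀ = 457 Hz  (b) Q = 2.204  (c) BW = 207.3 Hz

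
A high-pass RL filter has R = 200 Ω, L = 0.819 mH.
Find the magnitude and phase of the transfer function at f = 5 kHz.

Step 1 — Angular frequency: ω = 2π·5000 = 3.142e+04 rad/s.
Step 2 — Transfer function: H(jω) = jωL/(R + jωL).
Step 3 — Numerator jωL = j·25.73; denominator R + jωL = 200 + j25.73.
Step 4 — H = 0.01628 + j0.1266.
Step 5 — Magnitude: |H| = 0.1276 (-17.9 dB); phase: φ = 82.7°.

|H| = 0.1276 (-17.9 dB), φ = 82.7°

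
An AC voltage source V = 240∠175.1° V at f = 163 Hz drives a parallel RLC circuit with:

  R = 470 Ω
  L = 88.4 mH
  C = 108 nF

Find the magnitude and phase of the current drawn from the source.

Step 1 — Angular frequency: ω = 2π·f = 2π·163 = 1024 rad/s.
Step 2 — Component impedances:
  R: Z = R = 470 Ω
  L: Z = jωL = j·1024·0.0884 = 0 + j90.54 Ω
  C: Z = 1/(jωC) = -j/(ω·C) = 0 - j9041 Ω
Step 3 — Parallel combination: 1/Z_total = 1/R + 1/L + 1/C; Z_total = 17.15 + j88.12 Ω = 89.77∠79.0° Ω.
Step 4 — Source phasor: V = 240∠175.1° V = -239.1 + j20.5 V.
Step 5 — Ohm's law: I = V / Z_total = (-239.1 + j20.5) / (17.15 + j88.12) = -0.2846 + j2.658 A.
Step 6 — Convert to polar: |I| = 2.674 A, ∠I = 96.1°.

I = 2.674∠96.1° A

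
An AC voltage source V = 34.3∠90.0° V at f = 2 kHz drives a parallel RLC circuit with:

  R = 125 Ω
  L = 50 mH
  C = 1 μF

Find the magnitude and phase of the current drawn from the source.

Step 1 — Angular frequency: ω = 2π·f = 2π·2000 = 1.257e+04 rad/s.
Step 2 — Component impedances:
  R: Z = R = 125 Ω
  L: Z = jωL = j·1.257e+04·0.05 = 0 + j628.3 Ω
  C: Z = 1/(jωC) = -j/(ω·C) = 0 - j79.58 Ω
Step 3 — Parallel combination: 1/Z_total = 1/R + 1/L + 1/C; Z_total = 43.37 - j59.5 Ω = 73.63∠-53.9° Ω.
Step 4 — Source phasor: V = 34.3∠90.0° V = 0 + j34.3 V.
Step 5 — Ohm's law: I = V / Z_total = (0 + j34.3) / (43.37 - j59.5) = -0.3764 + j0.2744 A.
Step 6 — Convert to polar: |I| = 0.4658 A, ∠I = 143.9°.

I = 0.4658∠143.9° A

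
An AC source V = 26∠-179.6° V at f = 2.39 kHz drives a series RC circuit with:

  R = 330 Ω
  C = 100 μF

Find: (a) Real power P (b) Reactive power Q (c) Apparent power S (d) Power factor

Step 1 — Angular frequency: ω = 2π·f = 2π·2390 = 1.502e+04 rad/s.
Step 2 — Component impedances:
  R: Z = R = 330 Ω
  C: Z = 1/(jωC) = -j/(ω·C) = 0 - j0.6659 Ω
Step 3 — Series combination: Z_total = R + C = 330 - j0.6659 Ω = 330∠-0.1° Ω.
Step 4 — Source phasor: V = 26∠-179.6° V = -26 - j0.1815 V.
Step 5 — Current: I = V / Z = -0.07878 - j0.000709 A = 0.07879∠-179.5° A.
Step 6 — Complex power: S = V·I* = 2.048 - j0.004134 VA.
Step 7 — Real power: P = Re(S) = 2.048 W.
Step 8 — Reactive power: Q = Im(S) = -0.004134 VAR.
Step 9 — Apparent power: |S| = 2.048 VA.
Step 10 — Power factor: PF = P/|S| = 1 (leading).

(a) P = 2.048 W  (b) Q = -0.004134 VAR  (c) S = 2.048 VA  (d) PF = 1 (leading)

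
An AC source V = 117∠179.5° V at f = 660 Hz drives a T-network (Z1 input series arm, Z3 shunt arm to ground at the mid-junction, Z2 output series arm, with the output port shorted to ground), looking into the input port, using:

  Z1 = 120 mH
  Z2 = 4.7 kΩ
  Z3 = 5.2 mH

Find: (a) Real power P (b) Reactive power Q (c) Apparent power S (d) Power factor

Step 1 — Angular frequency: ω = 2π·f = 2π·660 = 4147 rad/s.
Step 2 — Component impedances:
  Z1: Z = jωL = j·4147·0.12 = 0 + j497.6 Ω
  Z2: Z = R = 4700 Ω
  Z3: Z = jωL = j·4147·0.0052 = 0 + j21.56 Ω
Step 3 — With the output port shorted to ground, the output series arm Z2 runs from the junction to ground; the shunt arm Z3 also runs from the junction to ground. They appear in parallel: Z3 || Z2 = 0.09893 + j21.56 Ω.
Step 4 — Series with input arm Z1: Z_in = Z1 + (Z3 || Z2) = 0.09893 + j519.2 Ω = 519.2∠90.0° Ω.
Step 5 — Source phasor: V = 117∠179.5° V = -117 + j1.021 V.
Step 6 — Current: I = V / Z = 0.001924 + j0.2253 A = 0.2254∠89.5° A.
Step 7 — Complex power: S = V·I* = 0.005024 + j26.37 VA.
Step 8 — Real power: P = Re(S) = 0.005024 W.
Step 9 — Reactive power: Q = Im(S) = 26.37 VAR.
Step 10 — Apparent power: |S| = 26.37 VA.
Step 11 — Power factor: PF = P/|S| = 0.0001906 (lagging).

(a) P = 0.005024 W  (b) Q = 26.37 VAR  (c) S = 26.37 VA  (d) PF = 0.0001906 (lagging)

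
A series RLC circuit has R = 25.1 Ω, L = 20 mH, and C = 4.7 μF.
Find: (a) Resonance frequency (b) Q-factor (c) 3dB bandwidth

Step 1 — Resonance condition Im(Z)=0 gives ω₀ = 1/√(LC).
Step 2 — ω₀ = 1/√(0.02·4.7e-06) = 3262 rad/s.
Step 3 — f₀ = ω₀/(2π) = 519.1 Hz.
Step 4 — Series Q: Q = ω₀L/R = 3262·0.02/25.1 = 2.599.
Step 5 — 3dB bandwidth: Δω = ω₀/Q = 1255 rad/s; BW = Δω/(2π) = 199.7 Hz.

(a) f₀ = 519.1 Hz  (b) Q = 2.599  (c) BW = 199.7 Hz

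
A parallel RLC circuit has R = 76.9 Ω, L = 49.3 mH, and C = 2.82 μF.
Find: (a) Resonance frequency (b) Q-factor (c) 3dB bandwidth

Step 1 — Resonance: ω₀ = 1/√(LC) = 1/√(0.0493·2.82e-06) = 2682 rad/s.
Step 2 — f₀ = ω₀/(2π) = 426.8 Hz.
Step 3 — Parallel Q: Q = R/(ω₀L) = 76.9/(2682·0.0493) = 0.5816.
Step 4 — Bandwidth: Δω = ω₀/Q = 4611 rad/s; BW = Δω/(2π) = 733.9 Hz.

(a) f₀ = 426.8 Hz  (b) Q = 0.5816  (c) BW = 733.9 Hz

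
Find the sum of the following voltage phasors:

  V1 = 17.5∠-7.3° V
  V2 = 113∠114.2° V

Step 1 — Convert each phasor to rectangular form:
  V1 = 17.5·(cos(-7.3°) + j·sin(-7.3°)) = 17.36 - j2.224 V
  V2 = 113·(cos(114.2°) + j·sin(114.2°)) = -46.32 + j103.1 V
Step 2 — Sum components: V_total = -28.96 + j100.8 V.
Step 3 — Convert to polar: |V_total| = 104.9 V, ∠V_total = 106.0°.

V_total = 104.9∠106.0° V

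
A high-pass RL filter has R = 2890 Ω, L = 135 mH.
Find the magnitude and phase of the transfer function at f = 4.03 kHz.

Step 1 — Angular frequency: ω = 2π·4030 = 2.532e+04 rad/s.
Step 2 — Transfer function: H(jω) = jωL/(R + jωL).
Step 3 — Numerator jωL = j·3418; denominator R + jωL = 2890 + j3418.
Step 4 — H = 0.5832 + j0.493.
Step 5 — Magnitude: |H| = 0.7637 (-2.3 dB); phase: φ = 40.2°.

|H| = 0.7637 (-2.3 dB), φ = 40.2°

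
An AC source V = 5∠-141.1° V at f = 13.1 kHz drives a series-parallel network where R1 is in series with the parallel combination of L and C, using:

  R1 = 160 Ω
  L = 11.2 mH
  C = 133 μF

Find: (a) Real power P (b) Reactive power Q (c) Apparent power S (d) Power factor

Step 1 — Angular frequency: ω = 2π·f = 2π·1.31e+04 = 8.231e+04 rad/s.
Step 2 — Component impedances:
  R1: Z = R = 160 Ω
  L: Z = jωL = j·8.231e+04·0.0112 = 0 + j921.9 Ω
  C: Z = 1/(jωC) = -j/(ω·C) = 0 - j0.09135 Ω
Step 3 — Parallel branch: L || C = 1/(1/L + 1/C) = 0 - j0.09136 Ω.
Step 4 — Series with R1: Z_total = R1 + (L || C) = 160 - j0.09136 Ω = 160∠-0.0° Ω.
Step 5 — Source phasor: V = 5∠-141.1° V = -3.891 - j3.14 V.
Step 6 — Current: I = V / Z = -0.02431 - j0.01964 A = 0.03125∠-141.1° A.
Step 7 — Complex power: S = V·I* = 0.1562 - j8.922e-05 VA.
Step 8 — Real power: P = Re(S) = 0.1562 W.
Step 9 — Reactive power: Q = Im(S) = -8.922e-05 VAR.
Step 10 — Apparent power: |S| = 0.1562 VA.
Step 11 — Power factor: PF = P/|S| = 1 (leading).

(a) P = 0.1562 W  (b) Q = -8.922e-05 VAR  (c) S = 0.1562 VA  (d) PF = 1 (leading)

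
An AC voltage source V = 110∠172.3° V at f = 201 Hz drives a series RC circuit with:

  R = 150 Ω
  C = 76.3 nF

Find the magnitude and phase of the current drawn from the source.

Step 1 — Angular frequency: ω = 2π·f = 2π·201 = 1263 rad/s.
Step 2 — Component impedances:
  R: Z = R = 150 Ω
  C: Z = 1/(jωC) = -j/(ω·C) = 0 - j1.038e+04 Ω
Step 3 — Series combination: Z_total = R + C = 150 - j1.038e+04 Ω = 1.038e+04∠-89.2° Ω.
Step 4 — Source phasor: V = 110∠172.3° V = -109 + j14.74 V.
Step 5 — Ohm's law: I = V / Z_total = (-109 + j14.74) / (150 - j1.038e+04) = -0.001572 - j0.01048 A.
Step 6 — Convert to polar: |I| = 0.0106 A, ∠I = -98.5°.

I = 0.0106∠-98.5° A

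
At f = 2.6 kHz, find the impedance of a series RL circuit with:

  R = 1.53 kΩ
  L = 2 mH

Step 1 — Angular frequency: ω = 2π·f = 2π·2600 = 1.634e+04 rad/s.
Step 2 — Component impedances:
  R: Z = R = 1530 Ω
  L: Z = jωL = j·1.634e+04·0.002 = 0 + j32.67 Ω
Step 3 — Series combination: Z_total = R + L = 1530 + j32.67 Ω = 1530∠1.2° Ω.

Z = 1530 + j32.67 Ω = 1530∠1.2° Ω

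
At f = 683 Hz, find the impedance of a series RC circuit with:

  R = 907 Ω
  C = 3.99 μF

Step 1 — Angular frequency: ω = 2π·f = 2π·683 = 4291 rad/s.
Step 2 — Component impedances:
  R: Z = R = 907 Ω
  C: Z = 1/(jωC) = -j/(ω·C) = 0 - j58.4 Ω
Step 3 — Series combination: Z_total = R + C = 907 - j58.4 Ω = 908.9∠-3.7° Ω.

Z = 907 - j58.4 Ω = 908.9∠-3.7° Ω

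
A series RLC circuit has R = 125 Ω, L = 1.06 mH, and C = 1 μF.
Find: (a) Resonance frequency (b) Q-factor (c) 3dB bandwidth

Step 1 — Resonance: ω₀ = 1/√(LC) = 1/√(0.00106·1e-06) = 3.071e+04 rad/s.
Step 2 — f₀ = ω₀/(2π) = 4888 Hz.
Step 3 — Series Q: Q = ω₀L/R = 3.071e+04·0.00106/125 = 0.2605.
Step 4 — Bandwidth: Δω = ω₀/Q = 1.179e+05 rad/s; BW = Δω/(2π) = 1.877e+04 Hz.

(a) f₀ = 4888 Hz  (b) Q = 0.2605  (c) BW = 1.877e+04 Hz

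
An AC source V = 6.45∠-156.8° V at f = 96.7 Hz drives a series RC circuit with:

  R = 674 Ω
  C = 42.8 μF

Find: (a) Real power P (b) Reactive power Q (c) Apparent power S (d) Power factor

Step 1 — Angular frequency: ω = 2π·f = 2π·96.7 = 607.6 rad/s.
Step 2 — Component impedances:
  R: Z = R = 674 Ω
  C: Z = 1/(jωC) = -j/(ω·C) = 0 - j38.45 Ω
Step 3 — Series combination: Z_total = R + C = 674 - j38.45 Ω = 675.1∠-3.3° Ω.
Step 4 — Source phasor: V = 6.45∠-156.8° V = -5.928 - j2.541 V.
Step 5 — Current: I = V / Z = -0.008553 - j0.004258 A = 0.009554∠-153.5° A.
Step 6 — Complex power: S = V·I* = 0.06152 - j0.00351 VA.
Step 7 — Real power: P = Re(S) = 0.06152 W.
Step 8 — Reactive power: Q = Im(S) = -0.00351 VAR.
Step 9 — Apparent power: |S| = 0.06162 VA.
Step 10 — Power factor: PF = P/|S| = 0.9984 (leading).

(a) P = 0.06152 W  (b) Q = -0.00351 VAR  (c) S = 0.06162 VA  (d) PF = 0.9984 (leading)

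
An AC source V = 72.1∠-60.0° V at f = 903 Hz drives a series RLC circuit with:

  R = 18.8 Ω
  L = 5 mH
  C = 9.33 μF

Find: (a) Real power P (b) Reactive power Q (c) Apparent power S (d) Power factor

Step 1 — Angular frequency: ω = 2π·f = 2π·903 = 5674 rad/s.
Step 2 — Component impedances:
  R: Z = R = 18.8 Ω
  L: Z = jωL = j·5674·0.005 = 0 + j28.37 Ω
  C: Z = 1/(jωC) = -j/(ω·C) = 0 - j18.89 Ω
Step 3 — Series combination: Z_total = R + L + C = 18.8 + j9.478 Ω = 21.05∠26.8° Ω.
Step 4 — Source phasor: V = 72.1∠-60.0° V = 36.05 - j62.44 V.
Step 5 — Current: I = V / Z = 0.1939 - j3.419 A = 3.425∠-86.8° A.
Step 6 — Complex power: S = V·I* = 220.5 + j111.2 VA.
Step 7 — Real power: P = Re(S) = 220.5 W.
Step 8 — Reactive power: Q = Im(S) = 111.2 VAR.
Step 9 — Apparent power: |S| = 246.9 VA.
Step 10 — Power factor: PF = P/|S| = 0.8929 (lagging).

(a) P = 220.5 W  (b) Q = 111.2 VAR  (c) S = 246.9 VA  (d) PF = 0.8929 (lagging)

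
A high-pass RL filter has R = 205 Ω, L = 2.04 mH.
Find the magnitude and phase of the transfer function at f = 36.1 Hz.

Step 1 — Angular frequency: ω = 2π·36.1 = 226.8 rad/s.
Step 2 — Transfer function: H(jω) = jωL/(R + jωL).
Step 3 — Numerator jωL = j·0.4627; denominator R + jωL = 205 + j0.4627.
Step 4 — H = 5.095e-06 + j0.002257.
Step 5 — Magnitude: |H| = 0.002257 (-52.9 dB); phase: φ = 89.9°.

|H| = 0.002257 (-52.9 dB), φ = 89.9°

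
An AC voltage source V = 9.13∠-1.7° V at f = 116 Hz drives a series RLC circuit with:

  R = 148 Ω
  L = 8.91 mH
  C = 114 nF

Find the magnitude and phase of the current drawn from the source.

Step 1 — Angular frequency: ω = 2π·f = 2π·116 = 728.8 rad/s.
Step 2 — Component impedances:
  R: Z = R = 148 Ω
  L: Z = jωL = j·728.8·0.00891 = 0 + j6.494 Ω
  C: Z = 1/(jωC) = -j/(ω·C) = 0 - j1.204e+04 Ω
Step 3 — Series combination: Z_total = R + L + C = 148 - j1.203e+04 Ω = 1.203e+04∠-89.3° Ω.
Step 4 — Source phasor: V = 9.13∠-1.7° V = 9.126 - j0.2709 V.
Step 5 — Ohm's law: I = V / Z_total = (9.126 - j0.2709) / (148 - j1.203e+04) = 3.185e-05 + j0.0007583 A.
Step 6 — Convert to polar: |I| = 0.000759 A, ∠I = 87.6°.

I = 0.000759∠87.6° A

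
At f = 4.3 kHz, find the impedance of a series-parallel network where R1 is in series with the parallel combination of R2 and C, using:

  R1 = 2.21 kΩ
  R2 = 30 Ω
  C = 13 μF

Step 1 — Angular frequency: ω = 2π·f = 2π·4300 = 2.702e+04 rad/s.
Step 2 — Component impedances:
  R1: Z = R = 2210 Ω
  R2: Z = R = 30 Ω
  C: Z = 1/(jωC) = -j/(ω·C) = 0 - j2.847 Ω
Step 3 — Parallel branch: R2 || C = 1/(1/R2 + 1/C) = 0.2678 - j2.822 Ω.
Step 4 — Series with R1: Z_total = R1 + (R2 || C) = 2210 - j2.822 Ω = 2210∠-0.1° Ω.

Z = 2210 - j2.822 Ω = 2210∠-0.1° Ω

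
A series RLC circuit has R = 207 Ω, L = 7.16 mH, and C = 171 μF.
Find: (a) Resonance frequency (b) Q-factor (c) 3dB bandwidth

Step 1 — Resonance: ω₀ = 1/√(LC) = 1/√(0.00716·0.000171) = 903.7 rad/s.
Step 2 — f₀ = ω₀/(2π) = 143.8 Hz.
Step 3 — Series Q: Q = ω₀L/R = 903.7·0.00716/207 = 0.03126.
Step 4 — Bandwidth: Δω = ω₀/Q = 2.891e+04 rad/s; BW = Δω/(2π) = 4601 Hz.

(a) f₀ = 143.8 Hz  (b) Q = 0.03126  (c) BW = 4601 Hz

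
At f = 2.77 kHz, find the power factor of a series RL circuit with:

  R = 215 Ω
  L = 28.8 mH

Step 1 — Angular frequency: ω = 2π·f = 2π·2770 = 1.74e+04 rad/s.
Step 2 — Component impedances:
  R: Z = R = 215 Ω
  L: Z = jωL = j·1.74e+04·0.0288 = 0 + j501.2 Ω
Step 3 — Series combination: Z_total = R + L = 215 + j501.2 Ω = 545.4∠66.8° Ω.
Step 4 — Power factor: PF = cos(φ) = Re(Z)/|Z| = 215/545.4 = 0.3942.
Step 5 — Type: Im(Z) = 501.2 ⇒ lagging (phase φ = 66.8°).

PF = 0.3942 (lagging, φ = 66.8°)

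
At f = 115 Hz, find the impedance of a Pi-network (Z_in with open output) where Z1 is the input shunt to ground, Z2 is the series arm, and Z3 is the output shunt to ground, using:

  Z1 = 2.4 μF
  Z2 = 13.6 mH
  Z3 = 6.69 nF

Step 1 — Angular frequency: ω = 2π·f = 2π·115 = 722.6 rad/s.
Step 2 — Component impedances:
  Z1: Z = 1/(jωC) = -j/(ω·C) = 0 - j576.6 Ω
  Z2: Z = jωL = j·722.6·0.0136 = 0 + j9.827 Ω
  Z3: Z = 1/(jωC) = -j/(ω·C) = 0 - j2.069e+05 Ω
Step 3 — With open output, the series arm Z2 and the output shunt Z3 appear in series to ground: Z2 + Z3 = 0 - j2.069e+05 Ω.
Step 4 — Parallel with input shunt Z1: Z_in = Z1 || (Z2 + Z3) = 0 - j575 Ω = 575∠-90.0° Ω.

Z = 0 - j575 Ω = 575∠-90.0° Ω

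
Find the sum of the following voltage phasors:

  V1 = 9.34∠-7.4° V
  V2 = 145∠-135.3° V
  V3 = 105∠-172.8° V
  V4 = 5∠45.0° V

Step 1 — Convert each phasor to rectangular form:
  V1 = 9.34·(cos(-7.4°) + j·sin(-7.4°)) = 9.262 - j1.203 V
  V2 = 145·(cos(-135.3°) + j·sin(-135.3°)) = -103.1 - j102 V
  V3 = 105·(cos(-172.8°) + j·sin(-172.8°)) = -104.2 - j13.16 V
  V4 = 5·(cos(45.0°) + j·sin(45.0°)) = 3.536 + j3.536 V
Step 2 — Sum components: V_total = -194.4 - j112.8 V.
Step 3 — Convert to polar: |V_total| = 224.8 V, ∠V_total = -149.9°.

V_total = 224.8∠-149.9° V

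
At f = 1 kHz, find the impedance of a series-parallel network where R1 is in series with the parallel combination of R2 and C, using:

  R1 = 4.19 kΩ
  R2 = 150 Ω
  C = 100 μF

Step 1 — Angular frequency: ω = 2π·f = 2π·1000 = 6283 rad/s.
Step 2 — Component impedances:
  R1: Z = R = 4190 Ω
  R2: Z = R = 150 Ω
  C: Z = 1/(jωC) = -j/(ω·C) = 0 - j1.592 Ω
Step 3 — Parallel branch: R2 || C = 1/(1/R2 + 1/C) = 0.01688 - j1.591 Ω.
Step 4 — Series with R1: Z_total = R1 + (R2 || C) = 4190 - j1.591 Ω = 4190∠-0.0° Ω.

Z = 4190 - j1.591 Ω = 4190∠-0.0° Ω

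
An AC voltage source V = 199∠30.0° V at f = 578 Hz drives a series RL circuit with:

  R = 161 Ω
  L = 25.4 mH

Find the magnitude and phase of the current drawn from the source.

Step 1 — Angular frequency: ω = 2π·f = 2π·578 = 3632 rad/s.
Step 2 — Component impedances:
  R: Z = R = 161 Ω
  L: Z = jωL = j·3632·0.0254 = 0 + j92.24 Ω
Step 3 — Series combination: Z_total = R + L = 161 + j92.24 Ω = 185.6∠29.8° Ω.
Step 4 — Source phasor: V = 199∠30.0° V = 172.3 + j99.5 V.
Step 5 — Ohm's law: I = V / Z_total = (172.3 + j99.5) / (161 + j92.24) = 1.072 + j0.003547 A.
Step 6 — Convert to polar: |I| = 1.072 A, ∠I = 0.2°.

I = 1.072∠0.2° A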